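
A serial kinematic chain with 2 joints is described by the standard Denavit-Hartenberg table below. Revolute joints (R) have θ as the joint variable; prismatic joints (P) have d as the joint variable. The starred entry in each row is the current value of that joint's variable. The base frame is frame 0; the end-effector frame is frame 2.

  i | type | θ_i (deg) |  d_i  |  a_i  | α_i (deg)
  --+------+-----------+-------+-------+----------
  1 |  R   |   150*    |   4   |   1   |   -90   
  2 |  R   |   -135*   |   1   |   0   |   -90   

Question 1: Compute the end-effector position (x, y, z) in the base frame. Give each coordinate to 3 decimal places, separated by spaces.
after link 1: o_1 = (-0.8660, 0.5000, 4.0000)
after link 2: o_2 = (-1.3660, -0.3660, 4.0000)

-1.366 -0.366 4.000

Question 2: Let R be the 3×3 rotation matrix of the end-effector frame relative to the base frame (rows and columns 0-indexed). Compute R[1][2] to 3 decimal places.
End-effector z-axis (col 2 of R) = (-0.6124,0.3536,0.7071)
R[1][2] = 0.3536

0.354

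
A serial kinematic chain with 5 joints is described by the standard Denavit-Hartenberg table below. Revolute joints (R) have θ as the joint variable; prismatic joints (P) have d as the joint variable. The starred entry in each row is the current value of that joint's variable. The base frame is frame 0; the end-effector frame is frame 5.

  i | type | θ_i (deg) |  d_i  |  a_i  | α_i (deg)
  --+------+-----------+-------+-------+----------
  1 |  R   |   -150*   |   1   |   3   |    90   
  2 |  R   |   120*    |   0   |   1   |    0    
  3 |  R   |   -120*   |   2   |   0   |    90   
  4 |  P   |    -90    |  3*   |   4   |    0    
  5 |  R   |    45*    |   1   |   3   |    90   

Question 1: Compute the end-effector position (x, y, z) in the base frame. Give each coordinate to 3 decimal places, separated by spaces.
-1.942 -5.880 -2.134

after link 1: o_1 = (-2.5981, -1.5000, 1.0000)
after link 2: o_2 = (-2.1651, -1.2500, 1.8660)
after link 3: o_3 = (-3.1651, 0.4821, 1.8660)
after link 4: o_4 = (-1.1651, -2.9821, -1.1340)
after link 5: o_5 = (-1.9415, -5.8798, -2.1340)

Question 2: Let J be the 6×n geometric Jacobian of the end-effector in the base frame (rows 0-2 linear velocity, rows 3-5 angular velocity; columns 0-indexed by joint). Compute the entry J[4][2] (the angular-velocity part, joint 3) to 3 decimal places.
0.866

axis z_2 = (-0.5000,0.8660,0.0000); lever o_n−o_2 = (0.2235,-4.6298,-4.0000)
cross product → J_v[:, 2] = (-3.4641,-2.0000,2.1213)
J_ω[:, 2] = z_2
entry J[4][2] = 0.8660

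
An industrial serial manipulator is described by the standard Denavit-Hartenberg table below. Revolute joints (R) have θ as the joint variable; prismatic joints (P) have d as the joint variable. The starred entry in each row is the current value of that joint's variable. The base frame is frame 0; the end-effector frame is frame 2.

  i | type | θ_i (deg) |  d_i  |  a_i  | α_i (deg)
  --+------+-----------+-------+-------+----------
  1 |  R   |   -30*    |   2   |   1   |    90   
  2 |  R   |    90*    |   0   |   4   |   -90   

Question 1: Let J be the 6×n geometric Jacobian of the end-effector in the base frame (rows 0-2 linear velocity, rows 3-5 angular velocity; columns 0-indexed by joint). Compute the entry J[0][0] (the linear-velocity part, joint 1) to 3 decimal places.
0.500

axis z_0 = ẑ; lever o_n−o_0 = (0.8660,-0.5000,6.0000)
cross product → J_v[:, 0] = (0.5000,0.8660,-0.0000)
J_ω[:, 0] = z_0
entry J[0][0] = 0.5000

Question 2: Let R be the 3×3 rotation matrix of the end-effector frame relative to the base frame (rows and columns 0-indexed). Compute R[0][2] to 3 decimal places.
-0.866

End-effector z-axis (col 2 of R) = (-0.8660,0.5000,0.0000)
R[0][2] = -0.8660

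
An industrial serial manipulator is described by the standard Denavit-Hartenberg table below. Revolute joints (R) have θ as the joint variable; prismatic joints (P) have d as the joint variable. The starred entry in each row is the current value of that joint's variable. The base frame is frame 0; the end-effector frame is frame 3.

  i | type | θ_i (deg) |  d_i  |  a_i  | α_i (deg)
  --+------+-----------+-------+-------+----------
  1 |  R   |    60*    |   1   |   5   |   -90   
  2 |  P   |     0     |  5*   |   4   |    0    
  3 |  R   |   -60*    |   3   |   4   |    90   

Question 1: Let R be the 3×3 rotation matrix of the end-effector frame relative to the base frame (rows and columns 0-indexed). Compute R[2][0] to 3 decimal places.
End-effector x-axis (col 0 of R) = (0.2500,0.4330,0.8660)
R[2][0] = 0.8660

0.866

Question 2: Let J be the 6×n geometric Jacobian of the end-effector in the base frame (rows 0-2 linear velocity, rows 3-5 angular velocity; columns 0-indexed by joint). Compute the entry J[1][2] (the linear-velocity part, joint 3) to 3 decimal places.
3.000

axis z_2 = (-0.8660,0.5000,0.0000); lever o_n−o_2 = (-1.5981,3.2321,3.4641)
cross product → J_v[:, 2] = (1.7321,3.0000,-2.0000)
J_ω[:, 2] = z_2
entry J[1][2] = 3.0000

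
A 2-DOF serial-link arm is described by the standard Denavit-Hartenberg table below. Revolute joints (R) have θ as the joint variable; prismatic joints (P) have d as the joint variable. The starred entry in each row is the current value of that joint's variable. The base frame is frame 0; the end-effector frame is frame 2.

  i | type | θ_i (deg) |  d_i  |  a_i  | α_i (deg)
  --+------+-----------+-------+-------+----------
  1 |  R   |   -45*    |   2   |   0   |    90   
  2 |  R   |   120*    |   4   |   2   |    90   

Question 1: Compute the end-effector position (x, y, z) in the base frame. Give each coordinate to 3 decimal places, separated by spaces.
-3.536 -2.121 3.732

after link 1: o_1 = (0.0000, 0.0000, 2.0000)
after link 2: o_2 = (-3.5355, -2.1213, 3.7321)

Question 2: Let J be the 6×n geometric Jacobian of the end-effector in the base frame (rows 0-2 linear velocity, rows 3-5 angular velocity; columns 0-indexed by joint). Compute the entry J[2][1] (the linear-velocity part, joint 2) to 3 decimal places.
axis z_1 = (-0.7071,-0.7071,0.0000); lever o_n−o_1 = (-3.5355,-2.1213,1.7321)
cross product → J_v[:, 1] = (-1.2247,1.2247,-1.0000)
J_ω[:, 1] = z_1
entry J[2][1] = -1.0000

-1.000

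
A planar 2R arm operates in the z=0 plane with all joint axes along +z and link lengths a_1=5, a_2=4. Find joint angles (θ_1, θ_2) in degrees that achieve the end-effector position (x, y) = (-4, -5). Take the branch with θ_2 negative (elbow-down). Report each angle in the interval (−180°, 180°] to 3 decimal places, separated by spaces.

cos θ_2 = (41.0000−5²−4²)/(2·5·4) = 0.0000; θ_2 = -90.0000° (elbow-down)
β = atan2(-5.0000,-4.0000) = -128.6598°; ψ = atan2(-4.0000,5.0000) = -38.6598°
θ_1 = β − ψ = -90.0000°

-90.000 -90.000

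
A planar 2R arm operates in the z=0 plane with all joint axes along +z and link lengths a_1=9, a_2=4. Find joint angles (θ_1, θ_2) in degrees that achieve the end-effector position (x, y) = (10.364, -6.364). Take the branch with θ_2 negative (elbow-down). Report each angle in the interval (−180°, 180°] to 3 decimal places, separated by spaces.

-18.104 -44.999

cos θ_2 = (147.9130−9²−4²)/(2·9·4) = 0.7071; θ_2 = -44.9985° (elbow-down)
β = atan2(-6.3640,10.3640) = -31.5519°; ψ = atan2(-2.8284,11.8285) = -13.4477°
θ_1 = β − ψ = -18.1042°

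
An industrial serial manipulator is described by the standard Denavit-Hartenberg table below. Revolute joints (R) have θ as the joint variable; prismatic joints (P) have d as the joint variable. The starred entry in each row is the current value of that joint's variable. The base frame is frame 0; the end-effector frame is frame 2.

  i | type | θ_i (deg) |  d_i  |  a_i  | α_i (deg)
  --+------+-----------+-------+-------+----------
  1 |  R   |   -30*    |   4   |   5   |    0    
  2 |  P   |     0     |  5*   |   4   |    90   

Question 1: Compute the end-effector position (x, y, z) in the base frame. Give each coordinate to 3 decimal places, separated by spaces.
7.794 -4.500 9.000

after link 1: o_1 = (4.3301, -2.5000, 4.0000)
after link 2: o_2 = (7.7942, -4.5000, 9.0000)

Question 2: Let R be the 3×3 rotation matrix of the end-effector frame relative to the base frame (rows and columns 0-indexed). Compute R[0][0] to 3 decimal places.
End-effector x-axis (col 0 of R) = (0.8660,-0.5000,0.0000)
R[0][0] = 0.8660

0.866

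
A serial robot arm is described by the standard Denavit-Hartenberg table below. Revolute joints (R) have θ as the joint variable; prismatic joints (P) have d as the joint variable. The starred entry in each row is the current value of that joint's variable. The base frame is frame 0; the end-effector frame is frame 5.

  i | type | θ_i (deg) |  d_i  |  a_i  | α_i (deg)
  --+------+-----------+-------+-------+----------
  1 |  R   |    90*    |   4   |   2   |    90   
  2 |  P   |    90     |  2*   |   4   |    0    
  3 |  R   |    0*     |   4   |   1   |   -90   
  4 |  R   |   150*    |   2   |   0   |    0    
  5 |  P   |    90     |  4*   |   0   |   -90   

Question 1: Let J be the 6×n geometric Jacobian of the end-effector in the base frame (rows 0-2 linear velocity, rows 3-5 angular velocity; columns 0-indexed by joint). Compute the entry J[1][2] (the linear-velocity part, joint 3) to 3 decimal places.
axis z_2 = (1.0000,-0.0000,0.0000); lever o_n−o_2 = (4.0000,-6.0000,1.0000)
cross product → J_v[:, 2] = (0.0000,-1.0000,-6.0000)
J_ω[:, 2] = z_2
entry J[1][2] = -1.0000

-1.000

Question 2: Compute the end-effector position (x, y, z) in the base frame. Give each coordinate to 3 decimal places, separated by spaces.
6.000 -4.000 9.000

after link 1: o_1 = (0.0000, 2.0000, 4.0000)
after link 2: o_2 = (2.0000, 2.0000, 8.0000)
after link 3: o_3 = (6.0000, 2.0000, 9.0000)
after link 4: o_4 = (6.0000, -0.0000, 9.0000)
after link 5: o_5 = (6.0000, -4.0000, 9.0000)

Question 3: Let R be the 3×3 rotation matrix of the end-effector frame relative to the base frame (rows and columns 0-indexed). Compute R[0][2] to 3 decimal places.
End-effector z-axis (col 2 of R) = (0.5000,-0.0000,0.8660)
R[0][2] = 0.5000

0.500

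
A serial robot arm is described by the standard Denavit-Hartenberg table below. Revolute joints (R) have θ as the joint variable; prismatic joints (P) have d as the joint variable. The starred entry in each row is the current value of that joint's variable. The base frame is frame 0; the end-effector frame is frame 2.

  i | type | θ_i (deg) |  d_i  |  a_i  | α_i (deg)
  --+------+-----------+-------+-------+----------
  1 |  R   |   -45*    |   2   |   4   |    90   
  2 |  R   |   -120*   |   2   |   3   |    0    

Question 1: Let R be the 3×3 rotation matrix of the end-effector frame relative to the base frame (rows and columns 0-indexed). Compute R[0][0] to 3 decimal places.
End-effector x-axis (col 0 of R) = (-0.3536,0.3536,-0.8660)
R[0][0] = -0.3536

-0.354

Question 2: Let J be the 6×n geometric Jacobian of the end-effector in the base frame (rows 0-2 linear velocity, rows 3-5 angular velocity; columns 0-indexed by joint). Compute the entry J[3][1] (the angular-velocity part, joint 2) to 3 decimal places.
axis z_1 = (-0.7071,-0.7071,0.0000); lever o_n−o_1 = (-2.4749,-0.3536,-2.5981)
cross product → J_v[:, 1] = (1.8371,-1.8371,-1.5000)
J_ω[:, 1] = z_1
entry J[3][1] = -0.7071

-0.707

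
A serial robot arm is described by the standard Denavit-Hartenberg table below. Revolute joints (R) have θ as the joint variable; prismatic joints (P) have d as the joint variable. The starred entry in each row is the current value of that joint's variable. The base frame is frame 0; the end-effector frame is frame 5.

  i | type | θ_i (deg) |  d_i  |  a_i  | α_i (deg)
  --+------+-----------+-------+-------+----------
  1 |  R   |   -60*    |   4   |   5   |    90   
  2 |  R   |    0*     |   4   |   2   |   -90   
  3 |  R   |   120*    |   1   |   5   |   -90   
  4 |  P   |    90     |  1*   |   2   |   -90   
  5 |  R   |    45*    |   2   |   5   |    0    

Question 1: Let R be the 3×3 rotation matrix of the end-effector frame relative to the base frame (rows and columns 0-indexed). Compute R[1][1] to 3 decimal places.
End-effector y-axis (col 1 of R) = (0.6124,-0.3536,0.7071)
R[1][1] = -0.3536

-0.354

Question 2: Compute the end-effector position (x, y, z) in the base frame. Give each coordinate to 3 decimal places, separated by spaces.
3.732 -6.732 -0.536

after link 1: o_1 = (2.5000, -4.3301, 4.0000)
after link 2: o_2 = (0.0359, -8.0622, 4.0000)
after link 3: o_3 = (2.5359, -3.7321, 5.0000)
after link 4: o_4 = (1.6699, -3.2321, 3.0000)
after link 5: o_5 = (3.7317, -6.7319, -0.5355)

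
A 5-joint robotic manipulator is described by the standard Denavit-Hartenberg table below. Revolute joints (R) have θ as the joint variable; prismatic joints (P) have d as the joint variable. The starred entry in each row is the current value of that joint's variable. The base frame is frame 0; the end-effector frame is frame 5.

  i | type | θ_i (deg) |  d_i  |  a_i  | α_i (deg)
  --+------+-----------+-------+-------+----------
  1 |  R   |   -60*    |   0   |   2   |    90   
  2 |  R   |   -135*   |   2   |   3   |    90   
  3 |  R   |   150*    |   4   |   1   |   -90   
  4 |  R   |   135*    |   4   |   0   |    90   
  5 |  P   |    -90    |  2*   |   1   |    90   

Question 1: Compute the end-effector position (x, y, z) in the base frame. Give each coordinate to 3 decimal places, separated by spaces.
after link 1: o_1 = (1.0000, -1.7321, 0.0000)
after link 2: o_2 = (-1.7927, -0.8949, -2.1213)
after link 3: o_3 = (-3.3338, 0.7742, 1.3195)
after link 4: o_4 = (0.3734, 1.2815, 2.7337)
after link 5: o_5 = (-0.2328, -0.8149, 2.2462)

-0.233 -0.815 2.246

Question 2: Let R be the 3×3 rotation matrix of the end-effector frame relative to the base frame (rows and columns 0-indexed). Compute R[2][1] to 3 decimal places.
End-effector y-axis (col 1 of R) = (0.1603,-0.9848,-0.0670)
R[2][1] = -0.0670

-0.067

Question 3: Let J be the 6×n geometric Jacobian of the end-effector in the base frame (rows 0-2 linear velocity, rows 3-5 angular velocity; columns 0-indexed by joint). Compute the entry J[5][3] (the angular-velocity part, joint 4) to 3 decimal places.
0.354

axis z_3 = (0.9268,0.1268,0.3536); lever o_n−o_3 = (3.1010,-1.5891,0.9267)
cross product → J_v[:, 3] = (0.6794,0.2375,-1.8660)
J_ω[:, 3] = z_3
entry J[5][3] = 0.3536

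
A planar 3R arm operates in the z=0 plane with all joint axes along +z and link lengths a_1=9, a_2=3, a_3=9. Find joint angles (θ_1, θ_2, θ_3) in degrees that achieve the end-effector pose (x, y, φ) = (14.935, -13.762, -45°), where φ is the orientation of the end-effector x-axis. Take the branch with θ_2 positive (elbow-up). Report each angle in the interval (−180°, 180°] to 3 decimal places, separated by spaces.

-51.595 44.985 -38.390

wrist centre = target − a_3·(cos φ, sin φ) = (8.5710, -7.3980)
cos θ_2 = (128.1937−9²−3²)/(2·9·3) = 0.7073; θ_2 = 44.9851° (elbow-up)
β = atan2(-7.3980,8.5710) = -40.7989°; ψ = atan2(2.1208,11.1219) = 10.7958°
θ_1 = β − ψ = -51.5947°
θ_3 = φ − θ_1 − θ_2 = -38.3904° (wrapped to (-180°,180°])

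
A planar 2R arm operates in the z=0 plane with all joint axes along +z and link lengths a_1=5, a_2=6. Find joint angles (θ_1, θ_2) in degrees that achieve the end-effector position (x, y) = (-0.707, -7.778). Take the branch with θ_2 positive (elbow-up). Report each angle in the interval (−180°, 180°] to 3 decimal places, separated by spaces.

-145.390 90.003

cos θ_2 = (60.9971−5²−6²)/(2·5·6) = -0.0000; θ_2 = 90.0027° (elbow-up)
β = atan2(-7.7780,-0.7070) = -95.1938°; ψ = atan2(6.0000,4.9997) = 50.1960°
θ_1 = β − ψ = -145.3898°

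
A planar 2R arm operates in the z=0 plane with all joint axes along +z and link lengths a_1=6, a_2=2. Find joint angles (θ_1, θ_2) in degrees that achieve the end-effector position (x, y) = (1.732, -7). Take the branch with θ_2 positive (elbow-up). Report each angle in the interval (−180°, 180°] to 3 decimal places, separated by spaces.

-90.000 60.000

cos θ_2 = (51.9998−6²−2²)/(2·6·2) = 0.5000; θ_2 = 60.0005° (elbow-up)
β = atan2(-7.0000,1.7320) = -76.1025°; ψ = atan2(1.7321,7.0000) = 13.8980°
θ_1 = β − ψ = -90.0005°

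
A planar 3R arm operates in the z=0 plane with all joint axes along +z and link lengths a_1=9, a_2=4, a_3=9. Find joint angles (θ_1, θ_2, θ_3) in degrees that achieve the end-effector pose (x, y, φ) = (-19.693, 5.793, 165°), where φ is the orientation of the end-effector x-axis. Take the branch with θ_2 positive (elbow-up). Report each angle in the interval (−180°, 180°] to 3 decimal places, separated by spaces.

wrist centre = target − a_3·(cos φ, sin φ) = (-10.9997, 3.4636)
cos θ_2 = (132.9894−9²−4²)/(2·9·4) = 0.4999; θ_2 = 60.0097° (elbow-up)
β = atan2(3.4636,-10.9997) = 162.5216°; ψ = atan2(3.4644,10.9994) = 17.4827°
θ_1 = β − ψ = 145.0389°
θ_3 = φ − θ_1 − θ_2 = -40.0486° (wrapped to (-180°,180°])

145.039 60.010 -40.049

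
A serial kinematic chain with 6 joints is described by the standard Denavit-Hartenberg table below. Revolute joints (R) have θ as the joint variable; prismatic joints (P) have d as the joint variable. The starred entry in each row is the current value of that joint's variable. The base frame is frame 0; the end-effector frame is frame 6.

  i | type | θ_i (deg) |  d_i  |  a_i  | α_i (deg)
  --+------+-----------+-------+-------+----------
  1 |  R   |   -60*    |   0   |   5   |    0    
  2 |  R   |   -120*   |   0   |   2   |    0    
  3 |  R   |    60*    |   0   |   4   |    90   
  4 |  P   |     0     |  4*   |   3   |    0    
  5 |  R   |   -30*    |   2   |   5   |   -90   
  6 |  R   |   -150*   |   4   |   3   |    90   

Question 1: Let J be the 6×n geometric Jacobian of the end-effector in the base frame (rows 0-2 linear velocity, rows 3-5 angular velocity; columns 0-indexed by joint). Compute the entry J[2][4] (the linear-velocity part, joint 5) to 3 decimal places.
4.080

axis z_4 = (-0.8660,0.5000,0.0000); lever o_n−o_4 = (-5.0712,-1.7835,2.2631)
cross product → J_v[:, 4] = (1.1316,1.9599,4.0801)
J_ω[:, 4] = z_4
entry J[2][4] = 4.0801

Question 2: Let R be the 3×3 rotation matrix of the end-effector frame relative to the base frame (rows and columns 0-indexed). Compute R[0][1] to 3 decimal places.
-0.250

End-effector y-axis (col 1 of R) = (-0.2500,-0.4330,0.8660)
R[0][1] = -0.2500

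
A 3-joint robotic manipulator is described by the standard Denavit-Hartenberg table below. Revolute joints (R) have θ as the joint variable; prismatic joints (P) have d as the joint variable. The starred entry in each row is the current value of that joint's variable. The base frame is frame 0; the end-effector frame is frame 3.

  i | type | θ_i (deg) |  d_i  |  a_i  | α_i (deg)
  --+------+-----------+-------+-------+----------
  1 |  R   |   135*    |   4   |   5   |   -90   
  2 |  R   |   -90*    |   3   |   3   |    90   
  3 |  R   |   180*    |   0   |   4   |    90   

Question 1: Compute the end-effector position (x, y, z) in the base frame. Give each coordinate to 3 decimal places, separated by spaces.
-5.657 1.414 3.000

after link 1: o_1 = (-3.5355, 3.5355, 4.0000)
after link 2: o_2 = (-5.6569, 1.4142, 7.0000)
after link 3: o_3 = (-5.6569, 1.4142, 3.0000)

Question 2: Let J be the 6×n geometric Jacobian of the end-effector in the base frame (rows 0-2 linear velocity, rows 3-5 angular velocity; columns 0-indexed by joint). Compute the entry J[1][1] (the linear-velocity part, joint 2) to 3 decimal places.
axis z_1 = (-0.7071,-0.7071,0.0000); lever o_n−o_1 = (-2.1213,-2.1213,-1.0000)
cross product → J_v[:, 1] = (0.7071,-0.7071,0.0000)
J_ω[:, 1] = z_1
entry J[1][1] = -0.7071

-0.707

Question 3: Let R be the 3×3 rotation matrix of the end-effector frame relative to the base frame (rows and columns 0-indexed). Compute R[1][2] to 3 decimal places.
End-effector z-axis (col 2 of R) = (-0.7071,-0.7071,0.0000)
R[1][2] = -0.7071

-0.707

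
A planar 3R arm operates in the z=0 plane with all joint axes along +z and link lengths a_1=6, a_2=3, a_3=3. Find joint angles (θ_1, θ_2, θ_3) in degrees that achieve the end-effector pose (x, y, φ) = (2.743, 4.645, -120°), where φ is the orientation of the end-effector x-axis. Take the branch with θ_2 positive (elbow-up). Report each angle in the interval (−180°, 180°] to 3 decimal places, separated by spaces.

45.006 44.979 150.015

wrist centre = target − a_3·(cos φ, sin φ) = (4.2430, 7.2431)
cos θ_2 = (70.4652−6²−3²)/(2·6·3) = 0.7074; θ_2 = 44.9789° (elbow-up)
β = atan2(7.2431,4.2430) = 59.6382°; ψ = atan2(2.1205,8.1221) = 14.6323°
θ_1 = β − ψ = 45.0059°
θ_3 = φ − θ_1 − θ_2 = 150.0152° (wrapped to (-180°,180°])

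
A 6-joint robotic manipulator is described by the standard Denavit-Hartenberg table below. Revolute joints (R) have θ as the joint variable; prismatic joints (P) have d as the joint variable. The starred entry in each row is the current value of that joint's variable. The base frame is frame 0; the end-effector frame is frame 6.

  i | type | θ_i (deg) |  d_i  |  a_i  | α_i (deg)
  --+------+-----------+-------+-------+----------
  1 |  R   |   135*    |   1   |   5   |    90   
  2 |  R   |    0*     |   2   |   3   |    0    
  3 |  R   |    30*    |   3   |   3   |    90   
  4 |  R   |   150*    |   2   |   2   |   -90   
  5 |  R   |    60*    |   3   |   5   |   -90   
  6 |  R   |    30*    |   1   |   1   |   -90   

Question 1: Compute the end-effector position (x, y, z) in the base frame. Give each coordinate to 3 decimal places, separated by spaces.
after link 1: o_1 = (-3.5355, 3.5355, 1.0000)
after link 2: o_2 = (-4.2426, 7.0711, 1.0000)
after link 3: o_3 = (-3.9584, 11.0295, 2.5000)
after link 4: o_4 = (-2.8978, 11.3831, -0.0981)
after link 5: o_5 = (-0.0757, 6.6545, 1.8194)
after link 6: o_6 = (0.1366, 6.7484, 3.2144)

0.137 6.748 3.214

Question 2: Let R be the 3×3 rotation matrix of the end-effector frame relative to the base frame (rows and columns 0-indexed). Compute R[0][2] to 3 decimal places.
End-effector z-axis (col 2 of R) = (-0.1089,0.9928,-0.0502)
R[0][2] = -0.1089

-0.109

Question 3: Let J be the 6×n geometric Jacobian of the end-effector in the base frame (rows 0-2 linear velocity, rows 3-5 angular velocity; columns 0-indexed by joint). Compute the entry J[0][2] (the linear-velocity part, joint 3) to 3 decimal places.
1.566

axis z_2 = (0.7071,0.7071,0.0000); lever o_n−o_2 = (4.3792,-0.3227,2.2144)
cross product → J_v[:, 2] = (1.5658,-1.5658,-3.3248)
J_ω[:, 2] = z_2
entry J[0][2] = 1.5658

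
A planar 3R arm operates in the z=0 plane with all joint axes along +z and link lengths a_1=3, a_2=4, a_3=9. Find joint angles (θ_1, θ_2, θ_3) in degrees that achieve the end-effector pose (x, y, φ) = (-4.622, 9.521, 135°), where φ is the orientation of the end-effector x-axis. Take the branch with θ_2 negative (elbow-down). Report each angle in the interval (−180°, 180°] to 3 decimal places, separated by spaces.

wrist centre = target − a_3·(cos φ, sin φ) = (1.7420, 3.1570)
cos θ_2 = (13.0013−3²−4²)/(2·3·4) = -0.4999; θ_2 = -119.9964° (elbow-down)
β = atan2(3.1570,1.7420) = 61.1114°; ψ = atan2(-3.4642,1.0002) = -73.8951°
θ_1 = β − ψ = 135.0065°
θ_3 = φ − θ_1 − θ_2 = 119.9899° (wrapped to (-180°,180°])

135.006 -119.996 119.990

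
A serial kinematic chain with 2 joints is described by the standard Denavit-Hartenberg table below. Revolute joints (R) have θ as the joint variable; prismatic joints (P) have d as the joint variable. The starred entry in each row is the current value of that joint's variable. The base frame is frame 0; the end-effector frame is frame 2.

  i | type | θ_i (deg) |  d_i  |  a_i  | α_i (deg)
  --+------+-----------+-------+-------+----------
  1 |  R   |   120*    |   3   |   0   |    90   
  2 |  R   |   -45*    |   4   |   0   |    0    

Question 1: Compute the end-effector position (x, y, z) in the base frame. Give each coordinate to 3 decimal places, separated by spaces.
after link 1: o_1 = (0.0000, 0.0000, 3.0000)
after link 2: o_2 = (3.4641, 2.0000, 3.0000)

3.464 2.000 3.000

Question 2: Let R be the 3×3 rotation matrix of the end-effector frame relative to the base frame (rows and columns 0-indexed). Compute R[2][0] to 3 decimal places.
-0.707

End-effector x-axis (col 0 of R) = (-0.3536,0.6124,-0.7071)
R[2][0] = -0.7071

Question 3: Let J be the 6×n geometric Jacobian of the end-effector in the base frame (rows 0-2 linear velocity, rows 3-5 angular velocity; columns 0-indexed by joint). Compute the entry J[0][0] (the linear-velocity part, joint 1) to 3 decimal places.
-2.000

axis z_0 = ẑ; lever o_n−o_0 = (3.4641,2.0000,3.0000)
cross product → J_v[:, 0] = (-2.0000,3.4641,0.0000)
J_ω[:, 0] = z_0
entry J[0][0] = -2.0000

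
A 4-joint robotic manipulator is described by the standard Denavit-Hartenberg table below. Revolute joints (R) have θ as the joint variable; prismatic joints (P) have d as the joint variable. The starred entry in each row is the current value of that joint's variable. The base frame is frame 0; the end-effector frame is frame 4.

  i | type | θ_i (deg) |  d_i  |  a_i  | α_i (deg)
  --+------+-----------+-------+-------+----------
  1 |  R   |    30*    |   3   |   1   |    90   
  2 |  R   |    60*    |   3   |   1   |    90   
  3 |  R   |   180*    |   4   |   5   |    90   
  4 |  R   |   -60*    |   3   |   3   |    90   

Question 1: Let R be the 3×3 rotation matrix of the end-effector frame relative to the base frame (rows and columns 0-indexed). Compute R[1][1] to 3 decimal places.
-0.866

End-effector y-axis (col 1 of R) = (0.5000,-0.8660,0.0000)
R[1][1] = -0.8660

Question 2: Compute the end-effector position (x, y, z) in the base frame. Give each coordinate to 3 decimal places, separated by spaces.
2.536 -5.464 -2.464

after link 1: o_1 = (0.8660, 0.5000, 3.0000)
after link 2: o_2 = (2.7990, -1.8481, 3.8660)
after link 3: o_3 = (3.6340, -1.3660, -2.4641)
after link 4: o_4 = (2.5359, -5.4641, -2.4641)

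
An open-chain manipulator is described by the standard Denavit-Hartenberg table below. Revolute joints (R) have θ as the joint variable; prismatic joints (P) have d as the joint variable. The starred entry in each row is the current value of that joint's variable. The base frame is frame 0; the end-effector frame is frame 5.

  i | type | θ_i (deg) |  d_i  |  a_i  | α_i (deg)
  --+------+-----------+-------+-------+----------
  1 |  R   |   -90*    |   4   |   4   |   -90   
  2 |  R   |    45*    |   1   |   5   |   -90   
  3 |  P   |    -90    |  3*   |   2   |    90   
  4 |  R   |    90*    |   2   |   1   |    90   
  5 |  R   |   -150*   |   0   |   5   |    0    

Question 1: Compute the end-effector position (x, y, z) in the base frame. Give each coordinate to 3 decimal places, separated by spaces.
3.000 -8.123 0.344

after link 1: o_1 = (0.0000, -4.0000, 4.0000)
after link 2: o_2 = (1.0000, -7.5355, 0.4645)
after link 3: o_3 = (3.0000, -5.4142, -1.6569)
after link 4: o_4 = (3.0000, -3.2929, -0.9497)
after link 5: o_5 = (3.0000, -8.1225, 0.3443)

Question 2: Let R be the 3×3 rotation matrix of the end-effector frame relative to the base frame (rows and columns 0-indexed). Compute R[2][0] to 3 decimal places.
0.259

End-effector x-axis (col 0 of R) = (-0.0000,-0.9659,0.2588)
R[2][0] = 0.2588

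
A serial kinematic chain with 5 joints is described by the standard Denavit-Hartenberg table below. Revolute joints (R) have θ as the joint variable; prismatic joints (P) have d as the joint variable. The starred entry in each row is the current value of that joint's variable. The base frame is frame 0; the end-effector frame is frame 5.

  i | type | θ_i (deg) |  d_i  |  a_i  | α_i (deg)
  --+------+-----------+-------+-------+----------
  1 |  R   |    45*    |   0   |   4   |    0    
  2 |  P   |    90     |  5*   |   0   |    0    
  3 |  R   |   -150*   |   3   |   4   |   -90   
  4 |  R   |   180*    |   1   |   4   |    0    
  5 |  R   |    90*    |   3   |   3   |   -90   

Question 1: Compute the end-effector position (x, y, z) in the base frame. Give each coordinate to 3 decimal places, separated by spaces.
after link 1: o_1 = (2.8284, 2.8284, 0.0000)
after link 2: o_2 = (2.8284, 2.8284, 5.0000)
after link 3: o_3 = (6.6921, 1.7932, 8.0000)
after link 4: o_4 = (3.0872, 3.7944, 8.0000)
after link 5: o_5 = (3.8637, 6.6921, 11.0000)

3.864 6.692 11.000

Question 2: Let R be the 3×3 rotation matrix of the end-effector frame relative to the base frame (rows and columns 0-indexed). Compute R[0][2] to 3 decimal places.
0.966

End-effector z-axis (col 2 of R) = (0.9659,-0.2588,0.0000)
R[0][2] = 0.9659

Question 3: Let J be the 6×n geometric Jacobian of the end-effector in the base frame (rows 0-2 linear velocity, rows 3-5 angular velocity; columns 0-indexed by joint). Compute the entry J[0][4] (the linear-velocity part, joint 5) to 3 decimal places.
2.898

axis z_4 = (0.2588,0.9659,0.0000); lever o_n−o_4 = (0.7765,2.8978,3.0000)
cross product → J_v[:, 4] = (2.8978,-0.7765,0.0000)
J_ω[:, 4] = z_4
entry J[0][4] = 2.8978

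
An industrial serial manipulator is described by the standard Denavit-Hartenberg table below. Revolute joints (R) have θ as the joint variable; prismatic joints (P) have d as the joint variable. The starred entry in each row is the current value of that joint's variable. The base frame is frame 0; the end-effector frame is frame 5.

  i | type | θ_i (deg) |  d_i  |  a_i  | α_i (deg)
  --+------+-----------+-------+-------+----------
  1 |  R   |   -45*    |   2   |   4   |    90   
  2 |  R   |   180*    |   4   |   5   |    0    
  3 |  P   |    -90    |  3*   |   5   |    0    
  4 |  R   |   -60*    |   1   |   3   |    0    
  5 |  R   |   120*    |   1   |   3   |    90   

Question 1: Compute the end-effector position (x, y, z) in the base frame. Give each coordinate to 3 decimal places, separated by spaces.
after link 1: o_1 = (2.8284, -2.8284, 2.0000)
after link 2: o_2 = (-3.5355, -2.1213, 2.0000)
after link 3: o_3 = (-5.6569, -4.2426, 7.0000)
after link 4: o_4 = (-4.5268, -6.7869, 8.5000)
after link 5: o_5 = (-7.0711, -5.6569, 10.0000)

-7.071 -5.657 10.000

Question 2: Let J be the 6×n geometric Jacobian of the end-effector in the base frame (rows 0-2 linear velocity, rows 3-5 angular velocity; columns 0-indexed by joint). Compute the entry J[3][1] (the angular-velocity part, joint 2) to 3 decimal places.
axis z_1 = (-0.7071,-0.7071,0.0000); lever o_n−o_1 = (-9.8995,-2.8284,8.0000)
cross product → J_v[:, 1] = (-5.6569,5.6569,-5.0000)
J_ω[:, 1] = z_1
entry J[3][1] = -0.7071

-0.707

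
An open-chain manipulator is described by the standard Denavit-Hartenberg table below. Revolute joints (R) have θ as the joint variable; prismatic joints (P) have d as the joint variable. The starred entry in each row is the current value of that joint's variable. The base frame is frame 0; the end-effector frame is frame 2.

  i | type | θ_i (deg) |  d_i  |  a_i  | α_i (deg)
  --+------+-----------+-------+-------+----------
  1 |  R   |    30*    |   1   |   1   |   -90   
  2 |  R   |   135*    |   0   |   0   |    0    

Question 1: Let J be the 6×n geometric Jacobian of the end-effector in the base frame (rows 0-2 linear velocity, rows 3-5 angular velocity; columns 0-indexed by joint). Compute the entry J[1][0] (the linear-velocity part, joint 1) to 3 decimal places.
axis z_0 = ẑ; lever o_n−o_0 = (0.8660,0.5000,1.0000)
cross product → J_v[:, 0] = (-0.5000,0.8660,0.0000)
J_ω[:, 0] = z_0
entry J[1][0] = 0.8660

0.866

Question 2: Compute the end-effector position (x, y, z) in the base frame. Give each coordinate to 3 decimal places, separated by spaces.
after link 1: o_1 = (0.8660, 0.5000, 1.0000)
after link 2: o_2 = (0.8660, 0.5000, 1.0000)

0.866 0.500 1.000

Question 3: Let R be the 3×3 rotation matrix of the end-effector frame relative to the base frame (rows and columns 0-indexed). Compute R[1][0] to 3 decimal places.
-0.354

End-effector x-axis (col 0 of R) = (-0.6124,-0.3536,-0.7071)
R[1][0] = -0.3536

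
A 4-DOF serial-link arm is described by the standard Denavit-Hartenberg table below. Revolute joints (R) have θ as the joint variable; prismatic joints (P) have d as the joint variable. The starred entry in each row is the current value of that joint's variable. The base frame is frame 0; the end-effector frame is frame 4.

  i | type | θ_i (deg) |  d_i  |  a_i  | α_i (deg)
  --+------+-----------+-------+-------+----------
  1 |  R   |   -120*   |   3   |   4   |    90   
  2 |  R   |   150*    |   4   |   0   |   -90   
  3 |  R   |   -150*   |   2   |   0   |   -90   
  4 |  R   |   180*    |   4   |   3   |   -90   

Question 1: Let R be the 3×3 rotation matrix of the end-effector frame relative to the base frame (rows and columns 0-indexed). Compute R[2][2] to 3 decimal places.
End-effector z-axis (col 2 of R) = (0.2500,0.4330,-0.8660)
R[2][2] = -0.8660

-0.866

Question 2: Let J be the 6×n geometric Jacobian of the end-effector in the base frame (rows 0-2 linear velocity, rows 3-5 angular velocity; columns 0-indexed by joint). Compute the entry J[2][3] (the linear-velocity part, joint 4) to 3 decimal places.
-2.598

axis z_3 = (-0.5335,0.8080,0.2500); lever o_n−o_3 = (0.2901,4.4306,2.2990)
cross product → J_v[:, 3] = (0.7500,1.2990,-2.5981)
J_ω[:, 3] = z_3
entry J[2][3] = -2.5981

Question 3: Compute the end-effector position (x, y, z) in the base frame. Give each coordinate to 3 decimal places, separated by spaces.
-4.674 3.833 3.567

after link 1: o_1 = (-2.0000, -3.4641, 3.0000)
after link 2: o_2 = (-5.4641, -1.4641, 3.0000)
after link 3: o_3 = (-4.9641, -0.5981, 1.2679)
after link 4: o_4 = (-4.6740, 3.8325, 3.5670)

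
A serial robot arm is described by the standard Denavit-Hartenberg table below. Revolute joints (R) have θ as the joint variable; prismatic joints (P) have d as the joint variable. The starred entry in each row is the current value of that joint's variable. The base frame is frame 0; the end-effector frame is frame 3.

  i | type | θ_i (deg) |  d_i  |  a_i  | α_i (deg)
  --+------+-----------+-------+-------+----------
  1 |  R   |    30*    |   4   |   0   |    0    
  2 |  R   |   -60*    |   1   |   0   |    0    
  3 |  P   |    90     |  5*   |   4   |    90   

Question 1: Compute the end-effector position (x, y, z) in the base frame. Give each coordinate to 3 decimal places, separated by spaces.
2.000 3.464 10.000

after link 1: o_1 = (0.0000, 0.0000, 4.0000)
after link 2: o_2 = (0.0000, 0.0000, 5.0000)
after link 3: o_3 = (2.0000, 3.4641, 10.0000)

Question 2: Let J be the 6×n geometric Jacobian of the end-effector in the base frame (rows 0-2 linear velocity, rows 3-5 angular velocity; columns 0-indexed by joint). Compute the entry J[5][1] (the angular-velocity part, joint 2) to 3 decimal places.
1.000

axis z_1 = (0.0000,0.0000,1.0000); lever o_n−o_1 = (2.0000,3.4641,6.0000)
cross product → J_v[:, 1] = (-3.4641,2.0000,0.0000)
J_ω[:, 1] = z_1
entry J[5][1] = 1.0000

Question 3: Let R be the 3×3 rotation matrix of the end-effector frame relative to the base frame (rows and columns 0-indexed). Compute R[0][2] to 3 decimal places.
0.866

End-effector z-axis (col 2 of R) = (0.8660,-0.5000,0.0000)
R[0][2] = 0.8660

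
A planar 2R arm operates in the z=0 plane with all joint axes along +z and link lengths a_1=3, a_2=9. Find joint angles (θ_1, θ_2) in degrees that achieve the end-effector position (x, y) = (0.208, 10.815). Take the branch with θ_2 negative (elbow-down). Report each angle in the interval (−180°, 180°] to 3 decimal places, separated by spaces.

134.993 -59.991

cos θ_2 = (117.0075−3²−9²)/(2·3·9) = 0.5001; θ_2 = -59.9908° (elbow-down)
β = atan2(10.8150,0.2080) = 88.8982°; ψ = atan2(-7.7935,7.5012) = -46.0947°
θ_1 = β − ψ = 134.9929°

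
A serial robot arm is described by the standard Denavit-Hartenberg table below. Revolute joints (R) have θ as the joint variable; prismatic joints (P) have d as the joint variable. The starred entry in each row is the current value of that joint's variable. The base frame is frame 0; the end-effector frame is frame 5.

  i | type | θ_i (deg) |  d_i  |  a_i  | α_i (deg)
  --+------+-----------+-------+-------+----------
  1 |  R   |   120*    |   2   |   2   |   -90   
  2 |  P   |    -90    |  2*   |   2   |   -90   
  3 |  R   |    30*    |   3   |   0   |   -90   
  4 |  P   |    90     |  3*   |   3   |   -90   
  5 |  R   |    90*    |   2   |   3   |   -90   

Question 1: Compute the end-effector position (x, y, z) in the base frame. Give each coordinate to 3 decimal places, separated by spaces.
-3.598 0.232 2.268

after link 1: o_1 = (-1.0000, 1.7321, 2.0000)
after link 2: o_2 = (-2.7321, 0.7321, 4.0000)
after link 3: o_3 = (-4.2321, 3.3301, 4.0000)
after link 4: o_4 = (-0.4821, 2.0311, 2.5000)
after link 5: o_5 = (-3.5981, 0.2321, 2.2679)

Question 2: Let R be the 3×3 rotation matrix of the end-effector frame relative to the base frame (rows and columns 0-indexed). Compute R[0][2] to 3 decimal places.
End-effector z-axis (col 2 of R) = (-0.5000,0.8660,-0.0000)
R[0][2] = -0.5000

-0.500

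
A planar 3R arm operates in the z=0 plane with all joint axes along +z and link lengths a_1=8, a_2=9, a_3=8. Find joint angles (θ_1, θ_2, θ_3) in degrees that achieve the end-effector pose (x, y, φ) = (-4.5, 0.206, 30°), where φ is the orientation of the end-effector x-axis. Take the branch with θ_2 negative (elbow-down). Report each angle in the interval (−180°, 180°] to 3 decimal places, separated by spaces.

wrist centre = target − a_3·(cos φ, sin φ) = (-11.4282, -3.7940)
cos θ_2 = (144.9983−8²−9²)/(2·8·9) = -0.0000; θ_2 = -90.0007° (elbow-down)
β = atan2(-3.7940,-11.4282) = -161.6346°; ψ = atan2(-9.0000,7.9999) = -48.3668°
θ_1 = β − ψ = -113.2677°
θ_3 = φ − θ_1 − θ_2 = -126.7316° (wrapped to (-180°,180°])

-113.268 -90.001 -126.732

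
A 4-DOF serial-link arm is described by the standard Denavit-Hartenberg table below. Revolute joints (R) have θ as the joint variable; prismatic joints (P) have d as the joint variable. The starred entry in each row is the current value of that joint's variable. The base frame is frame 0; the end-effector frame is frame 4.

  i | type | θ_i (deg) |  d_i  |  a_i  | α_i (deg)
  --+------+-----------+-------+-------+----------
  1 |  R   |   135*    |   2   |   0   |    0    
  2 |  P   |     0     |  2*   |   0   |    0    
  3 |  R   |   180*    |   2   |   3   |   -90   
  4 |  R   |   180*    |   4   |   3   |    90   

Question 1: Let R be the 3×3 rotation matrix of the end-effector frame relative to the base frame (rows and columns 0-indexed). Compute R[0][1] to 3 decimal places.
0.707

End-effector y-axis (col 1 of R) = (0.7071,0.7071,0.0000)
R[0][1] = 0.7071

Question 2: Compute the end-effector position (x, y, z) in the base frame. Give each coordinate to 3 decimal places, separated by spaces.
after link 1: o_1 = (0.0000, 0.0000, 2.0000)
after link 2: o_2 = (0.0000, 0.0000, 4.0000)
after link 3: o_3 = (2.1213, -2.1213, 6.0000)
after link 4: o_4 = (2.8284, 2.8284, 6.0000)

2.828 2.828 6.000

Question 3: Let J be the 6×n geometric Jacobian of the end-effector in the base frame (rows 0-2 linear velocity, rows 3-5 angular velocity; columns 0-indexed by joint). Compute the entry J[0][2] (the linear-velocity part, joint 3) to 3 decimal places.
-2.828

axis z_2 = (0.0000,0.0000,1.0000); lever o_n−o_2 = (2.8284,2.8284,2.0000)
cross product → J_v[:, 2] = (-2.8284,2.8284,0.0000)
J_ω[:, 2] = z_2
entry J[0][2] = -2.8284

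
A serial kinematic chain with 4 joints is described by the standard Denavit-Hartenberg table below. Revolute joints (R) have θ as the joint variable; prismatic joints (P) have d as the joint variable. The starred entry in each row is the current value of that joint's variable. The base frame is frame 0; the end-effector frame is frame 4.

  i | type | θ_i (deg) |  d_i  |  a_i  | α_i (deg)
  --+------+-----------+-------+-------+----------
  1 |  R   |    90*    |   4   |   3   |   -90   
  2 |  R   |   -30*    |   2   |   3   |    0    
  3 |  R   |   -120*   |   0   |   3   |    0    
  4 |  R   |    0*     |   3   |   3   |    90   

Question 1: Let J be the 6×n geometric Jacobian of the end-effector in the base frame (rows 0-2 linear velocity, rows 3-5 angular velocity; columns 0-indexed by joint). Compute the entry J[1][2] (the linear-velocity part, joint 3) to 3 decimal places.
axis z_2 = (-1.0000,0.0000,0.0000); lever o_n−o_2 = (-3.0000,-5.1962,3.0000)
cross product → J_v[:, 2] = (0.0000,3.0000,5.1962)
J_ω[:, 2] = z_2
entry J[1][2] = 3.0000

3.000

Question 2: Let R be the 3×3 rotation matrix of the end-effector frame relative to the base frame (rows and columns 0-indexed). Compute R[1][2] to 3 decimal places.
-0.500

End-effector z-axis (col 2 of R) = (-0.0000,-0.5000,-0.8660)
R[1][2] = -0.5000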